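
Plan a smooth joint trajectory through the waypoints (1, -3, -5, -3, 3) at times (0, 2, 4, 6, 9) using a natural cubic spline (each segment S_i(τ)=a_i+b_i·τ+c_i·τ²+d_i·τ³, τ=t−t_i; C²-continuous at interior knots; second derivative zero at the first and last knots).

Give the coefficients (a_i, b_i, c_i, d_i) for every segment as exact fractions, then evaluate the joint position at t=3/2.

Δ: Δ0=-2, Δ1=-1, Δ2=1, Δ3=2
row 1: diag=8, rhs=6; c'=1/4, d'=3/4
row 2: denom=8−2·1/4=15/2; d'=(12−2·3/4)/(15/2)=7/5
row 3: denom=10−2·4/15=142/15; d'=(6−2·7/5)/(142/15)=24/71
back: M3=24/71
back: M2=7/5−4/15·24/71=93/71
back: M1=3/4−1/4·93/71=30/71
M: M0=0, M1=30/71, M2=93/71, M3=24/71, M4=0
seg 0: a=1, c=M0/2=0, d=(M1−M0)/(6·2)=5/142, b=Δ0−h0·(2M0+M1)/6=-152/71
seg 1: a=-3, c=M1/2=15/71, d=(M2−M1)/(6·2)=21/284, b=Δ1−h1·(2M1+M2)/6=-122/71
seg 2: a=-5, c=M2/2=93/142, d=(M3−M2)/(6·2)=-23/284, b=Δ2−h2·(2M2+M3)/6=1/71
seg 3: a=-3, c=M3/2=12/71, d=(M4−M3)/(6·3)=-4/213, b=Δ3−h3·(2M3+M4)/6=118/71
t_q=3/2 → seg 0, τ=3/2; S=1+-152/71·τ+0·τ²+5/142·τ³=-2377/1136

  seg 0: a=1 b=-152/71 c=0 d=5/142
  seg 1: a=-3 b=-122/71 c=15/71 d=21/284
  seg 2: a=-5 b=1/71 c=93/142 d=-23/284
  seg 3: a=-3 b=118/71 c=12/71 d=-4/213
S(3/2) = -2377/1136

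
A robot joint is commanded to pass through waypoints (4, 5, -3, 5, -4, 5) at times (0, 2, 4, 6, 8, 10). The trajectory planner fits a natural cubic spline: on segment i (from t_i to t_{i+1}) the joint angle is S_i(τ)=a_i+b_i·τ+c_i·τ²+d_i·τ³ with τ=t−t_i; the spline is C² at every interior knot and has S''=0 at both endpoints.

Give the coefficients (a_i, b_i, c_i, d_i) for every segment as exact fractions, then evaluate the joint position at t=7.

  seg 0: a=4 b=1039/418 c=0 d=-415/836
  seg 1: a=5 b=-1451/418 c=-1245/418 d=2269/1672
  seg 2: a=-3 b=188/209 c=4317/836 d=-159/88
  seg 3: a=5 b=-53/418 c=-2373/418 d=1459/836
  seg 4: a=-4 b=-791/418 c=1002/209 d=-167/209
S(7) = 787/836

Δ: Δ0=1/2, Δ1=-4, Δ2=4, Δ3=-9/2, Δ4=9/2
row 1: diag=8, rhs=-27; c'=1/4, d'=-27/8
row 2: denom=8−2·1/4=15/2; d'=(48−2·-27/8)/(15/2)=73/10
row 3: denom=8−2·4/15=112/15; d'=(-51−2·73/10)/(112/15)=-123/14
row 4: denom=8−2·15/56=209/28; d'=(54−2·-123/14)/(209/28)=2004/209
back: M4=2004/209
back: M3=-123/14−15/56·2004/209=-2373/209
back: M2=73/10−4/15·-2373/209=4317/418
back: M1=-27/8−1/4·4317/418=-1245/209
M: M0=0, M1=-1245/209, M2=4317/418, M3=-2373/209, M4=2004/209, M5=0
seg 0: a=4, c=M0/2=0, d=(M1−M0)/(6·2)=-415/836, b=Δ0−h0·(2M0+M1)/6=1039/418
seg 1: a=5, c=M1/2=-1245/418, d=(M2−M1)/(6·2)=2269/1672, b=Δ1−h1·(2M1+M2)/6=-1451/418
seg 2: a=-3, c=M2/2=4317/836, d=(M3−M2)/(6·2)=-159/88, b=Δ2−h2·(2M2+M3)/6=188/209
seg 3: a=5, c=M3/2=-2373/418, d=(M4−M3)/(6·2)=1459/836, b=Δ3−h3·(2M3+M4)/6=-53/418
seg 4: a=-4, c=M4/2=1002/209, d=(M5−M4)/(6·2)=-167/209, b=Δ4−h4·(2M4+M5)/6=-791/418
t_q=7 → seg 3, τ=1; S=5+-53/418·τ+-2373/418·τ²+1459/836·τ³=787/836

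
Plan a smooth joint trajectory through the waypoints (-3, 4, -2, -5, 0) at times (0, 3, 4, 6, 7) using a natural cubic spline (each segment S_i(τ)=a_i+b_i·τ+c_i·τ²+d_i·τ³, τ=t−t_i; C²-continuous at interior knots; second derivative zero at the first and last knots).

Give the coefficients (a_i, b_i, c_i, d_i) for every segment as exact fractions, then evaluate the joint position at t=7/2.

  seg 0: a=-3 b=2138/375 c=0 d=-421/1125
  seg 1: a=4 b=-1651/375 c=-421/125 d=664/375
  seg 2: a=-2 b=-437/75 c=243/125 d=329/3000
  seg 3: a=-5 b=2449/750 c=1301/500 d=-1301/1500
S(7/2) = 589/500

Δ: Δ0=7/3, Δ1=-6, Δ2=-3/2, Δ3=5
row 1: diag=8, rhs=-50; c'=1/8, d'=-25/4
row 2: denom=6−1·1/8=47/8; d'=(27−1·-25/4)/(47/8)=266/47
row 3: denom=6−2·16/47=250/47; d'=(39−2·266/47)/(250/47)=1301/250
back: M3=1301/250
back: M2=266/47−16/47·1301/250=486/125
back: M1=-25/4−1/8·486/125=-842/125
M: M0=0, M1=-842/125, M2=486/125, M3=1301/250, M4=0
seg 0: a=-3, c=M0/2=0, d=(M1−M0)/(6·3)=-421/1125, b=Δ0−h0·(2M0+M1)/6=2138/375
seg 1: a=4, c=M1/2=-421/125, d=(M2−M1)/(6·1)=664/375, b=Δ1−h1·(2M1+M2)/6=-1651/375
seg 2: a=-2, c=M2/2=243/125, d=(M3−M2)/(6·2)=329/3000, b=Δ2−h2·(2M2+M3)/6=-437/75
seg 3: a=-5, c=M3/2=1301/500, d=(M4−M3)/(6·1)=-1301/1500, b=Δ3−h3·(2M3+M4)/6=2449/750
t_q=7/2 → seg 1, τ=1/2; S=4+-1651/375·τ+-421/125·τ²+664/375·τ³=589/500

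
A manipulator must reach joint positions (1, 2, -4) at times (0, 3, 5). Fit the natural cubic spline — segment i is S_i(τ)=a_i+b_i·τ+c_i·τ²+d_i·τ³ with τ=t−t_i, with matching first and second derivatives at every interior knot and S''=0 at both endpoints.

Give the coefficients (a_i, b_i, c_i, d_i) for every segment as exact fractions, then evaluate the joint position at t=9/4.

Δ: Δ0=1/3, Δ1=-3
row 1: diag=10, rhs=-20; c'=1/5, d'=-2
back: M1=-2
M: M0=0, M1=-2, M2=0
seg 0: a=1, c=M0/2=0, d=(M1−M0)/(6·3)=-1/9, b=Δ0−h0·(2M0+M1)/6=4/3
seg 1: a=2, c=M1/2=-1, d=(M2−M1)/(6·2)=1/6, b=Δ1−h1·(2M1+M2)/6=-5/3
t_q=9/4 → seg 0, τ=9/4; S=1+4/3·τ+0·τ²+-1/9·τ³=175/64

  seg 0: a=1 b=4/3 c=0 d=-1/9
  seg 1: a=2 b=-5/3 c=-1 d=1/6
S(9/4) = 175/64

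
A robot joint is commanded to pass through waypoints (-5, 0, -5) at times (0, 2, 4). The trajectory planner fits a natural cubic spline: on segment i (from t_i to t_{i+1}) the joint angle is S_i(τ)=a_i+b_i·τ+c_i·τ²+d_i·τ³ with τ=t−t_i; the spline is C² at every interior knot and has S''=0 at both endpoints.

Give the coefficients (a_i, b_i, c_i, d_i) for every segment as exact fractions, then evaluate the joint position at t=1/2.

  seg 0: a=-5 b=15/4 c=0 d=-5/16
  seg 1: a=0 b=0 c=-15/8 d=5/16
S(1/2) = -405/128

Δ: Δ0=5/2, Δ1=-5/2
row 1: diag=8, rhs=-30; c'=1/4, d'=-15/4
back: M1=-15/4
M: M0=0, M1=-15/4, M2=0
seg 0: a=-5, c=M0/2=0, d=(M1−M0)/(6·2)=-5/16, b=Δ0−h0·(2M0+M1)/6=15/4
seg 1: a=0, c=M1/2=-15/8, d=(M2−M1)/(6·2)=5/16, b=Δ1−h1·(2M1+M2)/6=0
t_q=1/2 → seg 0, τ=1/2; S=-5+15/4·τ+0·τ²+-5/16·τ³=-405/128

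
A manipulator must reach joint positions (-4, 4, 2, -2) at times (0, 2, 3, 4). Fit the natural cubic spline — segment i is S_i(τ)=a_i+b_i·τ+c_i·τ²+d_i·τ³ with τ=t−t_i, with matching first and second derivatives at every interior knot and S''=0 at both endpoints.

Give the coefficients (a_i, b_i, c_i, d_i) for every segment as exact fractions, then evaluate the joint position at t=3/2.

Δ: Δ0=4, Δ1=-2, Δ2=-4
row 1: diag=6, rhs=-36; c'=1/6, d'=-6
row 2: denom=4−1·1/6=23/6; d'=(-12−1·-6)/(23/6)=-36/23
back: M2=-36/23
back: M1=-6−1/6·-36/23=-132/23
M: M0=0, M1=-132/23, M2=-36/23, M3=0
seg 0: a=-4, c=M0/2=0, d=(M1−M0)/(6·2)=-11/23, b=Δ0−h0·(2M0+M1)/6=136/23
seg 1: a=4, c=M1/2=-66/23, d=(M2−M1)/(6·1)=16/23, b=Δ1−h1·(2M1+M2)/6=4/23
seg 2: a=2, c=M2/2=-18/23, d=(M3−M2)/(6·1)=6/23, b=Δ2−h2·(2M2+M3)/6=-80/23
t_q=3/2 → seg 0, τ=3/2; S=-4+136/23·τ+0·τ²+-11/23·τ³=599/184

  seg 0: a=-4 b=136/23 c=0 d=-11/23
  seg 1: a=4 b=4/23 c=-66/23 d=16/23
  seg 2: a=2 b=-80/23 c=-18/23 d=6/23
S(3/2) = 599/184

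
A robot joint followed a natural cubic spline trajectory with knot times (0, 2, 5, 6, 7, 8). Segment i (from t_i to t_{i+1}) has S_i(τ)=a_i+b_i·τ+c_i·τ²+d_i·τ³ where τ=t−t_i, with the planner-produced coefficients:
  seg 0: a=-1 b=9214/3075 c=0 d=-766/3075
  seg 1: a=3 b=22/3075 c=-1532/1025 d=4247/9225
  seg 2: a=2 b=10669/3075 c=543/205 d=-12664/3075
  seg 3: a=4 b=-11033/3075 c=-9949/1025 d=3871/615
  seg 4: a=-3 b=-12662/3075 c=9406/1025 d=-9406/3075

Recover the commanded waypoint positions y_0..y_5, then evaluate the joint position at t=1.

y_0 = S_0(0) = a_0 = -1
y_1 = S_1(0) = a_1 = 3
y_2 = S_2(0) = a_2 = 2
y_3 = S_3(0) = a_3 = 4
y_4 = S_4(0) = a_4 = -3
y_5 = S_4(1) = -1
t_q=1 is in segment 0 (τ=1); S_0(τ)=1791/1025

y_0=-1 y_1=3 y_2=2 y_3=4 y_4=-3 y_5=-1
S(1) = 1791/1025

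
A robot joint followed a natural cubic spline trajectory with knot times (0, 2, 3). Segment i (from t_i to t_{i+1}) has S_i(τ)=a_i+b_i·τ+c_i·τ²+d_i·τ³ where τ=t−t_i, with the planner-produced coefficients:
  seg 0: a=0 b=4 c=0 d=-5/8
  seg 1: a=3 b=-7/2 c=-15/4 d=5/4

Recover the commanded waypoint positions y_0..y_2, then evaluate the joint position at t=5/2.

y_0 = S_0(0) = a_0 = 0
y_1 = S_1(0) = a_1 = 3
y_2 = S_1(1) = -3
t_q=5/2 is in segment 1 (τ=1/2); S_1(τ)=15/32

y_0=0 y_1=3 y_2=-3
S(5/2) = 15/32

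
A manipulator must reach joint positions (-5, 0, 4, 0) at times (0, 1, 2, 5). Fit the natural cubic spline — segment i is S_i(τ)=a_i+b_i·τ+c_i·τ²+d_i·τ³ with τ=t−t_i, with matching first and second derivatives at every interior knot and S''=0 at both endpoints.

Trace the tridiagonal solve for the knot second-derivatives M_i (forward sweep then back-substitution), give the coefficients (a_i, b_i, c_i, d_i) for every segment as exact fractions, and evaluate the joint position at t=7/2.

  seg 0: a=-5 b=473/93 c=0 d=-8/93
  seg 1: a=0 b=449/93 c=-8/31 d=-53/93
  seg 2: a=4 b=242/93 c=-61/31 d=61/279
S(7/2) = 1045/248

Δ: Δ0=5, Δ1=4, Δ2=-4/3
row 1: diag=4, rhs=-6; c'=1/4, d'=-3/2
row 2: denom=8−1·1/4=31/4; d'=(-32−1·-3/2)/(31/4)=-122/31
back: M2=-122/31
back: M1=-3/2−1/4·-122/31=-16/31
M: M0=0, M1=-16/31, M2=-122/31, M3=0
seg 0: a=-5, c=M0/2=0, d=(M1−M0)/(6·1)=-8/93, b=Δ0−h0·(2M0+M1)/6=473/93
seg 1: a=0, c=M1/2=-8/31, d=(M2−M1)/(6·1)=-53/93, b=Δ1−h1·(2M1+M2)/6=449/93
seg 2: a=4, c=M2/2=-61/31, d=(M3−M2)/(6·3)=61/279, b=Δ2−h2·(2M2+M3)/6=242/93
t_q=7/2 → seg 2, τ=3/2; S=4+242/93·τ+-61/31·τ²+61/279·τ³=1045/248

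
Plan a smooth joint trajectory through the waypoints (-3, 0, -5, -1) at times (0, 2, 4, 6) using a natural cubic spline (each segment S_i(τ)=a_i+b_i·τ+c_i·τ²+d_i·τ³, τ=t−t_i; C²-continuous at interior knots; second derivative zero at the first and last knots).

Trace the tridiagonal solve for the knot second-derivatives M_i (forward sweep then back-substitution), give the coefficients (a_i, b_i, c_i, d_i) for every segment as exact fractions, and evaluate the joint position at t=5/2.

Δ: Δ0=3/2, Δ1=-5/2, Δ2=2
row 1: diag=8, rhs=-24; c'=1/4, d'=-3
row 2: denom=8−2·1/4=15/2; d'=(27−2·-3)/(15/2)=22/5
back: M2=22/5
back: M1=-3−1/4·22/5=-41/10
M: M0=0, M1=-41/10, M2=22/5, M3=0
seg 0: a=-3, c=M0/2=0, d=(M1−M0)/(6·2)=-41/120, b=Δ0−h0·(2M0+M1)/6=43/15
seg 1: a=0, c=M1/2=-41/20, d=(M2−M1)/(6·2)=17/24, b=Δ1−h1·(2M1+M2)/6=-37/30
seg 2: a=-5, c=M2/2=11/5, d=(M3−M2)/(6·2)=-11/30, b=Δ2−h2·(2M2+M3)/6=-14/15
t_q=5/2 → seg 1, τ=1/2; S=0+-37/30·τ+-41/20·τ²+17/24·τ³=-333/320

  seg 0: a=-3 b=43/15 c=0 d=-41/120
  seg 1: a=0 b=-37/30 c=-41/20 d=17/24
  seg 2: a=-5 b=-14/15 c=11/5 d=-11/30
S(5/2) = -333/320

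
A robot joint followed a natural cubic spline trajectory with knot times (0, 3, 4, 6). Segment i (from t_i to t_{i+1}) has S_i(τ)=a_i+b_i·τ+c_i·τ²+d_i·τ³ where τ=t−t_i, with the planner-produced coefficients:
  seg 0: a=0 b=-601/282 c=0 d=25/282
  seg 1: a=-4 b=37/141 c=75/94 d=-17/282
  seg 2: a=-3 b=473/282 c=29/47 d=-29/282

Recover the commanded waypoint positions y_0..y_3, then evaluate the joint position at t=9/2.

y_0=0 y_1=-4 y_2=-3 y_3=2
S(9/2) = -1519/752

y_0 = S_0(0) = a_0 = 0
y_1 = S_1(0) = a_1 = -4
y_2 = S_2(0) = a_2 = -3
y_3 = S_2(2) = 2
t_q=9/2 is in segment 2 (τ=1/2); S_2(τ)=-1519/752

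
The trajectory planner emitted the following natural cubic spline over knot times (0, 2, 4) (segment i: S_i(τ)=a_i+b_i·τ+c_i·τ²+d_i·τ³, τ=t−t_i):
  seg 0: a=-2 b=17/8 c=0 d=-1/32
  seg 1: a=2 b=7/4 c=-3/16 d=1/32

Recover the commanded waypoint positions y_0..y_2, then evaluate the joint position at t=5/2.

y_0=-2 y_1=2 y_2=5
S(5/2) = 725/256

y_0 = S_0(0) = a_0 = -2
y_1 = S_1(0) = a_1 = 2
y_2 = S_1(2) = 5
t_q=5/2 is in segment 1 (τ=1/2); S_1(τ)=725/256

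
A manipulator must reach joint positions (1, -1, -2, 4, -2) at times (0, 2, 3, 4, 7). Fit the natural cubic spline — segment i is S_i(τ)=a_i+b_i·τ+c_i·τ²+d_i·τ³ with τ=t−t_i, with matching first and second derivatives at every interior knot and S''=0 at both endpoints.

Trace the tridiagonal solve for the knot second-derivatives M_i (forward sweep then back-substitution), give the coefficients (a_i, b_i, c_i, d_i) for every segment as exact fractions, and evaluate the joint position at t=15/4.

Δ: Δ0=-1, Δ1=-1, Δ2=6, Δ3=-2
row 1: diag=6, rhs=0; c'=1/6, d'=0
row 2: denom=4−1·1/6=23/6; d'=(42−1·0)/(23/6)=252/23
row 3: denom=8−1·6/23=178/23; d'=(-48−1·252/23)/(178/23)=-678/89
back: M3=-678/89
back: M2=252/23−6/23·-678/89=1152/89
back: M1=0−1/6·1152/89=-192/89
M: M0=0, M1=-192/89, M2=1152/89, M3=-678/89, M4=0
seg 0: a=1, c=M0/2=0, d=(M1−M0)/(6·2)=-16/89, b=Δ0−h0·(2M0+M1)/6=-25/89
seg 1: a=-1, c=M1/2=-96/89, d=(M2−M1)/(6·1)=224/89, b=Δ1−h1·(2M1+M2)/6=-217/89
seg 2: a=-2, c=M2/2=576/89, d=(M3−M2)/(6·1)=-305/89, b=Δ2−h2·(2M2+M3)/6=263/89
seg 3: a=4, c=M3/2=-339/89, d=(M4−M3)/(6·3)=113/267, b=Δ3−h3·(2M3+M4)/6=500/89
t_q=15/4 → seg 2, τ=3/4; S=-2+263/89·τ+576/89·τ²+-305/89·τ³=13733/5696

  seg 0: a=1 b=-25/89 c=0 d=-16/89
  seg 1: a=-1 b=-217/89 c=-96/89 d=224/89
  seg 2: a=-2 b=263/89 c=576/89 d=-305/89
  seg 3: a=4 b=500/89 c=-339/89 d=113/267
S(15/4) = 13733/5696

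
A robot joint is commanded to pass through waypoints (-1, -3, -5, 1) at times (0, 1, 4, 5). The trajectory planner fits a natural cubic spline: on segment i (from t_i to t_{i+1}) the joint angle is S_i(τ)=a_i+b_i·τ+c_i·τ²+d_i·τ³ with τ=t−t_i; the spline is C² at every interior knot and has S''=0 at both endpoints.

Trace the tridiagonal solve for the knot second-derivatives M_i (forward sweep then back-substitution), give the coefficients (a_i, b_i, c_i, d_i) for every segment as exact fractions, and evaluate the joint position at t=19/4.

Δ: Δ0=-2, Δ1=-2/3, Δ2=6
row 1: diag=8, rhs=8; c'=3/8, d'=1
row 2: denom=8−3·3/8=55/8; d'=(40−3·1)/(55/8)=296/55
back: M2=296/55
back: M1=1−3/8·296/55=-56/55
M: M0=0, M1=-56/55, M2=296/55, M3=0
seg 0: a=-1, c=M0/2=0, d=(M1−M0)/(6·1)=-28/165, b=Δ0−h0·(2M0+M1)/6=-302/165
seg 1: a=-3, c=M1/2=-28/55, d=(M2−M1)/(6·3)=16/45, b=Δ1−h1·(2M1+M2)/6=-386/165
seg 2: a=-5, c=M2/2=148/55, d=(M3−M2)/(6·1)=-148/165, b=Δ2−h2·(2M2+M3)/6=694/165
t_q=19/4 → seg 2, τ=3/4; S=-5+694/165·τ+148/55·τ²+-148/165·τ³=-125/176

  seg 0: a=-1 b=-302/165 c=0 d=-28/165
  seg 1: a=-3 b=-386/165 c=-28/55 d=16/45
  seg 2: a=-5 b=694/165 c=148/55 d=-148/165
S(19/4) = -125/176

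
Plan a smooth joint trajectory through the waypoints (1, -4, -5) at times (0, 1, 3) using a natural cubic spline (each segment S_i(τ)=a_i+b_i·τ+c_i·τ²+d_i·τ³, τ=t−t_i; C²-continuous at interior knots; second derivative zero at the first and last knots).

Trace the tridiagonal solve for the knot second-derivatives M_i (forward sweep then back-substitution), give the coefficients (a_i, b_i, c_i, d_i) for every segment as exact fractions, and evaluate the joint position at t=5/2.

  seg 0: a=1 b=-23/4 c=0 d=3/4
  seg 1: a=-4 b=-7/2 c=9/4 d=-3/8
S(5/2) = -349/64

Δ: Δ0=-5, Δ1=-1/2
row 1: diag=6, rhs=27; c'=1/3, d'=9/2
back: M1=9/2
M: M0=0, M1=9/2, M2=0
seg 0: a=1, c=M0/2=0, d=(M1−M0)/(6·1)=3/4, b=Δ0−h0·(2M0+M1)/6=-23/4
seg 1: a=-4, c=M1/2=9/4, d=(M2−M1)/(6·2)=-3/8, b=Δ1−h1·(2M1+M2)/6=-7/2
t_q=5/2 → seg 1, τ=3/2; S=-4+-7/2·τ+9/4·τ²+-3/8·τ³=-349/64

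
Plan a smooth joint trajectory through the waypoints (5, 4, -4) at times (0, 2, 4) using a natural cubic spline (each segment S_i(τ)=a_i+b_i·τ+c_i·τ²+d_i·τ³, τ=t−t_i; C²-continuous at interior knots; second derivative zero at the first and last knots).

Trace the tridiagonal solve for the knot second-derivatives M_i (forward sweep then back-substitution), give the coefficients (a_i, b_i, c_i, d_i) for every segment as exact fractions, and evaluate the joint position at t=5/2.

Δ: Δ0=-1/2, Δ1=-4
row 1: diag=8, rhs=-21; c'=1/4, d'=-21/8
back: M1=-21/8
M: M0=0, M1=-21/8, M2=0
seg 0: a=5, c=M0/2=0, d=(M1−M0)/(6·2)=-7/32, b=Δ0−h0·(2M0+M1)/6=3/8
seg 1: a=4, c=M1/2=-21/16, d=(M2−M1)/(6·2)=7/32, b=Δ1−h1·(2M1+M2)/6=-9/4
t_q=5/2 → seg 1, τ=1/2; S=4+-9/4·τ+-21/16·τ²+7/32·τ³=659/256

  seg 0: a=5 b=3/8 c=0 d=-7/32
  seg 1: a=4 b=-9/4 c=-21/16 d=7/32
S(5/2) = 659/256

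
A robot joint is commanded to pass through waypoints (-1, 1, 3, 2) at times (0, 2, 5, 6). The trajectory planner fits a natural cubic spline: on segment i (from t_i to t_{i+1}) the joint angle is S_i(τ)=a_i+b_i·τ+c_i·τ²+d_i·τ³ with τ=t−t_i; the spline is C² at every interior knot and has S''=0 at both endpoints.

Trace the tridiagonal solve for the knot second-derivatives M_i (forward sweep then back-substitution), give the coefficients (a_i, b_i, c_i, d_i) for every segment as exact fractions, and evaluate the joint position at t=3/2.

Δ: Δ0=1, Δ1=2/3, Δ2=-1
row 1: diag=10, rhs=-2; c'=3/10, d'=-1/5
row 2: denom=8−3·3/10=71/10; d'=(-10−3·-1/5)/(71/10)=-94/71
back: M2=-94/71
back: M1=-1/5−3/10·-94/71=14/71
M: M0=0, M1=14/71, M2=-94/71, M3=0
seg 0: a=-1, c=M0/2=0, d=(M1−M0)/(6·2)=7/426, b=Δ0−h0·(2M0+M1)/6=199/213
seg 1: a=1, c=M1/2=7/71, d=(M2−M1)/(6·3)=-6/71, b=Δ1−h1·(2M1+M2)/6=241/213
seg 2: a=3, c=M2/2=-47/71, d=(M3−M2)/(6·1)=47/213, b=Δ2−h2·(2M2+M3)/6=-119/213
t_q=3/2 → seg 0, τ=3/2; S=-1+199/213·τ+0·τ²+7/426·τ³=519/1136

  seg 0: a=-1 b=199/213 c=0 d=7/426
  seg 1: a=1 b=241/213 c=7/71 d=-6/71
  seg 2: a=3 b=-119/213 c=-47/71 d=47/213
S(3/2) = 519/1136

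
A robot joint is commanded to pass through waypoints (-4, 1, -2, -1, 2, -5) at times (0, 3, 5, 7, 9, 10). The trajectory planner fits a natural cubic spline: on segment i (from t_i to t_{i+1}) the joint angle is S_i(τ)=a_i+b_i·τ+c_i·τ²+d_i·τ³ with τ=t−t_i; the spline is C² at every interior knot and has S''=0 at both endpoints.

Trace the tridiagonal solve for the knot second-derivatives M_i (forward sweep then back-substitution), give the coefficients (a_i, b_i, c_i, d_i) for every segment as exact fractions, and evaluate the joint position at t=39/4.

Δ: Δ0=5/3, Δ1=-3/2, Δ2=1/2, Δ3=3/2, Δ4=-7
row 1: diag=10, rhs=-19; c'=1/5, d'=-19/10
row 2: denom=8−2·1/5=38/5; d'=(12−2·-19/10)/(38/5)=79/38
row 3: denom=8−2·5/19=142/19; d'=(6−2·79/38)/(142/19)=35/142
row 4: denom=6−2·19/71=388/71; d'=(-51−2·35/142)/(388/71)=-914/97
back: M4=-914/97
back: M3=35/142−19/71·-914/97=537/194
back: M2=79/38−5/19·537/194=131/97
back: M1=-19/10−1/5·131/97=-421/194
M: M0=0, M1=-421/194, M2=131/97, M3=537/194, M4=-914/97, M5=0
seg 0: a=-4, c=M0/2=0, d=(M1−M0)/(6·3)=-421/3492, b=Δ0−h0·(2M0+M1)/6=3203/1164
seg 1: a=1, c=M1/2=-421/388, d=(M2−M1)/(6·2)=683/2328, b=Δ1−h1·(2M1+M2)/6=-293/582
seg 2: a=-2, c=M2/2=131/194, d=(M3−M2)/(6·2)=275/2328, b=Δ2−h2·(2M2+M3)/6=-385/291
seg 3: a=-1, c=M3/2=537/388, d=(M4−M3)/(6·2)=-2365/2328, b=Δ3−h3·(2M3+M4)/6=1627/582
seg 4: a=2, c=M4/2=-457/97, d=(M5−M4)/(6·1)=457/291, b=Δ4−h4·(2M4+M5)/6=-1123/291
t_q=39/4 → seg 4, τ=3/4; S=2+-1123/291·τ+-457/97·τ²+457/291·τ³=-17891/6208

  seg 0: a=-4 b=3203/1164 c=0 d=-421/3492
  seg 1: a=1 b=-293/582 c=-421/388 d=683/2328
  seg 2: a=-2 b=-385/291 c=131/194 d=275/2328
  seg 3: a=-1 b=1627/582 c=537/388 d=-2365/2328
  seg 4: a=2 b=-1123/291 c=-457/97 d=457/291
S(39/4) = -17891/6208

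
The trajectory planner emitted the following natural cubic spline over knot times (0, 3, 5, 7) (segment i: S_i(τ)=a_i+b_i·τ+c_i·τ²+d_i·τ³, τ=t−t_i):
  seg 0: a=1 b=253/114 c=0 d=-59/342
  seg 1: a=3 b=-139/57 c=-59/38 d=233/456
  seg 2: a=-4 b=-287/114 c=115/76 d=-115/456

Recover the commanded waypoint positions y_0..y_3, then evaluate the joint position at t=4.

y_0 = S_0(0) = a_0 = 1
y_1 = S_1(0) = a_1 = 3
y_2 = S_2(0) = a_2 = -4
y_3 = S_2(2) = -5
t_q=4 is in segment 1 (τ=1); S_1(τ)=-73/152

y_0=1 y_1=3 y_2=-4 y_3=-5
S(4) = -73/152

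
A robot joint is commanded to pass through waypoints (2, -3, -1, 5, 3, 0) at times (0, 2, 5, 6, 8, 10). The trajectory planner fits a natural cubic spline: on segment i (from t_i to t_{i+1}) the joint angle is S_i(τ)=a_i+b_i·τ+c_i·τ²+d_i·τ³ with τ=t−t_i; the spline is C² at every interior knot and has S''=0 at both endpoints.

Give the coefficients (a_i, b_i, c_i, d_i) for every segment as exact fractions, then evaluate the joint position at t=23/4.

Δ: Δ0=-5/2, Δ1=2/3, Δ2=6, Δ3=-1, Δ4=-3/2
row 1: diag=10, rhs=19; c'=3/10, d'=19/10
row 2: denom=8−3·3/10=71/10; d'=(32−3·19/10)/(71/10)=263/71
row 3: denom=6−1·10/71=416/71; d'=(-42−1·263/71)/(416/71)=-3245/416
row 4: denom=8−2·71/208=761/104; d'=(-3−2·-3245/416)/(761/104)=2621/1522
back: M4=2621/1522
back: M3=-3245/416−71/208·2621/1522=-12767/1522
back: M2=263/71−10/71·-12767/1522=3718/761
back: M1=19/10−3/10·3718/761=661/1522
M: M0=0, M1=661/1522, M2=3718/761, M3=-12767/1522, M4=2621/1522, M5=0
seg 0: a=2, c=M0/2=0, d=(M1−M0)/(6·2)=661/18264, b=Δ0−h0·(2M0+M1)/6=-6038/2283
seg 1: a=-3, c=M1/2=661/3044, d=(M2−M1)/(6·3)=6775/27396, b=Δ1−h1·(2M1+M2)/6=-10093/4566
seg 2: a=-1, c=M2/2=1859/761, d=(M3−M2)/(6·1)=-20203/9132, b=Δ2−h2·(2M2+M3)/6=52687/9132
seg 3: a=5, c=M3/2=-12767/3044, d=(M4−M3)/(6·2)=3847/4566, b=Δ3−h3·(2M3+M4)/6=18347/4566
seg 4: a=3, c=M4/2=2621/3044, d=(M5−M4)/(6·2)=-2621/18264, b=Δ4−h4·(2M4+M5)/6=-12091/4566
t_q=23/4 → seg 2, τ=3/4; S=-1+52687/9132·τ+1859/761·τ²+-20203/9132·τ³=734045/194816

  seg 0: a=2 b=-6038/2283 c=0 d=661/18264
  seg 1: a=-3 b=-10093/4566 c=661/3044 d=6775/27396
  seg 2: a=-1 b=52687/9132 c=1859/761 d=-20203/9132
  seg 3: a=5 b=18347/4566 c=-12767/3044 d=3847/4566
  seg 4: a=3 b=-12091/4566 c=2621/3044 d=-2621/18264
S(23/4) = 734045/194816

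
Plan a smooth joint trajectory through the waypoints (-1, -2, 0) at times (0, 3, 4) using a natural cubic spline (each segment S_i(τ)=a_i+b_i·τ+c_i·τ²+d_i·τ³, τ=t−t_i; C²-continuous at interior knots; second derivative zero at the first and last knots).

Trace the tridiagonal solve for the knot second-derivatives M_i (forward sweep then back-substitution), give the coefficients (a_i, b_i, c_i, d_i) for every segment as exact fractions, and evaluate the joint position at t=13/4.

Δ: Δ0=-1/3, Δ1=2
row 1: diag=8, rhs=14; c'=1/8, d'=7/4
back: M1=7/4
M: M0=0, M1=7/4, M2=0
seg 0: a=-1, c=M0/2=0, d=(M1−M0)/(6·3)=7/72, b=Δ0−h0·(2M0+M1)/6=-29/24
seg 1: a=-2, c=M1/2=7/8, d=(M2−M1)/(6·1)=-7/24, b=Δ1−h1·(2M1+M2)/6=17/12
t_q=13/4 → seg 1, τ=1/4; S=-2+17/12·τ+7/8·τ²+-7/24·τ³=-817/512

  seg 0: a=-1 b=-29/24 c=0 d=7/72
  seg 1: a=-2 b=17/12 c=7/8 d=-7/24
S(13/4) = -817/512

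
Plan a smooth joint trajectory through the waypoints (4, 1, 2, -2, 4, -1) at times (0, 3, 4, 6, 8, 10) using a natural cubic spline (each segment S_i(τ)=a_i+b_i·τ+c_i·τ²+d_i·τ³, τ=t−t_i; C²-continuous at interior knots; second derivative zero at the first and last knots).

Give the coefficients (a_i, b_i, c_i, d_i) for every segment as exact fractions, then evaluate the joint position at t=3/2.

  seg 0: a=4 b=-2689/1282 c=0 d=469/3846
  seg 1: a=1 b=766/641 c=1407/1282 d=-1657/1282
  seg 2: a=2 b=-625/1282 c=-1782/641 d=5189/5128
  seg 3: a=-2 b=343/641 c=8439/2564 d=-5279/5128
  seg 4: a=4 b=1727/1282 c=-3699/1282 d=1233/2564
S(3/2) = 12977/10256

Δ: Δ0=-1, Δ1=1, Δ2=-2, Δ3=3, Δ4=-5/2
row 1: diag=8, rhs=12; c'=1/8, d'=3/2
row 2: denom=6−1·1/8=47/8; d'=(-18−1·3/2)/(47/8)=-156/47
row 3: denom=8−2·16/47=344/47; d'=(30−2·-156/47)/(344/47)=861/172
row 4: denom=8−2·47/172=641/86; d'=(-33−2·861/172)/(641/86)=-3699/641
back: M4=-3699/641
back: M3=861/172−47/172·-3699/641=8439/1282
back: M2=-156/47−16/47·8439/1282=-3564/641
back: M1=3/2−1/8·-3564/641=1407/641
M: M0=0, M1=1407/641, M2=-3564/641, M3=8439/1282, M4=-3699/641, M5=0
seg 0: a=4, c=M0/2=0, d=(M1−M0)/(6·3)=469/3846, b=Δ0−h0·(2M0+M1)/6=-2689/1282
seg 1: a=1, c=M1/2=1407/1282, d=(M2−M1)/(6·1)=-1657/1282, b=Δ1−h1·(2M1+M2)/6=766/641
seg 2: a=2, c=M2/2=-1782/641, d=(M3−M2)/(6·2)=5189/5128, b=Δ2−h2·(2M2+M3)/6=-625/1282
seg 3: a=-2, c=M3/2=8439/2564, d=(M4−M3)/(6·2)=-5279/5128, b=Δ3−h3·(2M3+M4)/6=343/641
seg 4: a=4, c=M4/2=-3699/1282, d=(M5−M4)/(6·2)=1233/2564, b=Δ4−h4·(2M4+M5)/6=1727/1282
t_q=3/2 → seg 0, τ=3/2; S=4+-2689/1282·τ+0·τ²+469/3846·τ³=12977/10256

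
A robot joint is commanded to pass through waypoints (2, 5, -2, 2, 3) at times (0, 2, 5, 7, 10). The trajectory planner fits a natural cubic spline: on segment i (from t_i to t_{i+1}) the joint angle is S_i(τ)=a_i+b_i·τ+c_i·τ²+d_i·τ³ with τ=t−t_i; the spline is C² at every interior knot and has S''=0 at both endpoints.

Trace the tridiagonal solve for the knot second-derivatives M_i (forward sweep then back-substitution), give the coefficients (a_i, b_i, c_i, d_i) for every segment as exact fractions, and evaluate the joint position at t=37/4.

Δ: Δ0=3/2, Δ1=-7/3, Δ2=2, Δ3=1/3
row 1: diag=10, rhs=-23; c'=3/10, d'=-23/10
row 2: denom=10−3·3/10=91/10; d'=(26−3·-23/10)/(91/10)=47/13
row 3: denom=10−2·20/91=870/91; d'=(-10−2·47/13)/(870/91)=-784/435
back: M3=-784/435
back: M2=47/13−20/91·-784/435=349/87
back: M1=-23/10−3/10·349/87=-508/145
M: M0=0, M1=-508/145, M2=349/87, M3=-784/435, M4=0
seg 0: a=2, c=M0/2=0, d=(M1−M0)/(6·2)=-127/435, b=Δ0−h0·(2M0+M1)/6=2321/870
seg 1: a=5, c=M1/2=-254/145, d=(M2−M1)/(6·3)=3269/7830, b=Δ1−h1·(2M1+M2)/6=-727/870
seg 2: a=-2, c=M2/2=349/174, d=(M3−M2)/(6·2)=-281/580, b=Δ2−h2·(2M2+M3)/6=-32/435
seg 3: a=2, c=M3/2=-392/435, d=(M4−M3)/(6·3)=392/3915, b=Δ3−h3·(2M3+M4)/6=929/435
t_q=37/4 → seg 3, τ=9/4; S=2+929/435·τ+-392/435·τ²+392/3915·τ³=785/232

  seg 0: a=2 b=2321/870 c=0 d=-127/435
  seg 1: a=5 b=-727/870 c=-254/145 d=3269/7830
  seg 2: a=-2 b=-32/435 c=349/174 d=-281/580
  seg 3: a=2 b=929/435 c=-392/435 d=392/3915
S(37/4) = 785/232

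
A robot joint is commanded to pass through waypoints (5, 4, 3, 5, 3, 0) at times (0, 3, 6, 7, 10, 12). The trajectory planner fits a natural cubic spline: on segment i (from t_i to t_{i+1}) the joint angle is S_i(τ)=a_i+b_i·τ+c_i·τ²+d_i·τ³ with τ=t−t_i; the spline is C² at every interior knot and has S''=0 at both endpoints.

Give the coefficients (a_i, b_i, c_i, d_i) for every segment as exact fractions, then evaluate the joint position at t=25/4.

  seg 0: a=5 b=-69/1346 c=0 d=-1139/36342
  seg 1: a=4 b=-604/673 c=-1139/4038 d=5695/36342
  seg 2: a=3 b=2209/1346 c=2278/2019 d=-3107/4038
  seg 3: a=5 b=3209/2019 c=-4765/4038 d=5185/36342
  seg 4: a=3 b=-6617/4038 c=70/673 d=-35/2019
S(25/4) = 298815/86144

Δ: Δ0=-1/3, Δ1=-1/3, Δ2=2, Δ3=-2/3, Δ4=-3/2
row 1: diag=12, rhs=0; c'=1/4, d'=0
row 2: denom=8−3·1/4=29/4; d'=(14−3·0)/(29/4)=56/29
row 3: denom=8−1·4/29=228/29; d'=(-16−1·56/29)/(228/29)=-130/57
row 4: denom=10−3·29/76=673/76; d'=(-5−3·-130/57)/(673/76)=140/673
back: M4=140/673
back: M3=-130/57−29/76·140/673=-4765/2019
back: M2=56/29−4/29·-4765/2019=4556/2019
back: M1=0−1/4·4556/2019=-1139/2019
M: M0=0, M1=-1139/2019, M2=4556/2019, M3=-4765/2019, M4=140/673, M5=0
seg 0: a=5, c=M0/2=0, d=(M1−M0)/(6·3)=-1139/36342, b=Δ0−h0·(2M0+M1)/6=-69/1346
seg 1: a=4, c=M1/2=-1139/4038, d=(M2−M1)/(6·3)=5695/36342, b=Δ1−h1·(2M1+M2)/6=-604/673
seg 2: a=3, c=M2/2=2278/2019, d=(M3−M2)/(6·1)=-3107/4038, b=Δ2−h2·(2M2+M3)/6=2209/1346
seg 3: a=5, c=M3/2=-4765/4038, d=(M4−M3)/(6·3)=5185/36342, b=Δ3−h3·(2M3+M4)/6=3209/2019
seg 4: a=3, c=M4/2=70/673, d=(M5−M4)/(6·2)=-35/2019, b=Δ4−h4·(2M4+M5)/6=-6617/4038
t_q=25/4 → seg 2, τ=1/4; S=3+2209/1346·τ+2278/2019·τ²+-3107/4038·τ³=298815/86144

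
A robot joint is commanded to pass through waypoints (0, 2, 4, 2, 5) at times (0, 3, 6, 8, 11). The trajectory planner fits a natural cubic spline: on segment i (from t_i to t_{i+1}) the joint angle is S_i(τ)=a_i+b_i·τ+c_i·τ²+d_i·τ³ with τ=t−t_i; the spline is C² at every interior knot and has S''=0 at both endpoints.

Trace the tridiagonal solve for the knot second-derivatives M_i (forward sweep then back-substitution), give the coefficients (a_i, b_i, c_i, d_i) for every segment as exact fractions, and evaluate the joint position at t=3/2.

Δ: Δ0=2/3, Δ1=2/3, Δ2=-1, Δ3=1
row 1: diag=12, rhs=0; c'=1/4, d'=0
row 2: denom=10−3·1/4=37/4; d'=(-10−3·0)/(37/4)=-40/37
row 3: denom=10−2·8/37=354/37; d'=(12−2·-40/37)/(354/37)=262/177
back: M3=262/177
back: M2=-40/37−8/37·262/177=-248/177
back: M1=0−1/4·-248/177=62/177
M: M0=0, M1=62/177, M2=-248/177, M3=262/177, M4=0
seg 0: a=0, c=M0/2=0, d=(M1−M0)/(6·3)=31/1593, b=Δ0−h0·(2M0+M1)/6=29/59
seg 1: a=2, c=M1/2=31/177, d=(M2−M1)/(6·3)=-155/1593, b=Δ1−h1·(2M1+M2)/6=60/59
seg 2: a=4, c=M2/2=-124/177, d=(M3−M2)/(6·2)=85/354, b=Δ2−h2·(2M2+M3)/6=-33/59
seg 3: a=2, c=M3/2=131/177, d=(M4−M3)/(6·3)=-131/1593, b=Δ3−h3·(2M3+M4)/6=-85/177
t_q=3/2 → seg 0, τ=3/2; S=0+29/59·τ+0·τ²+31/1593·τ³=379/472

  seg 0: a=0 b=29/59 c=0 d=31/1593
  seg 1: a=2 b=60/59 c=31/177 d=-155/1593
  seg 2: a=4 b=-33/59 c=-124/177 d=85/354
  seg 3: a=2 b=-85/177 c=131/177 d=-131/1593
S(3/2) = 379/472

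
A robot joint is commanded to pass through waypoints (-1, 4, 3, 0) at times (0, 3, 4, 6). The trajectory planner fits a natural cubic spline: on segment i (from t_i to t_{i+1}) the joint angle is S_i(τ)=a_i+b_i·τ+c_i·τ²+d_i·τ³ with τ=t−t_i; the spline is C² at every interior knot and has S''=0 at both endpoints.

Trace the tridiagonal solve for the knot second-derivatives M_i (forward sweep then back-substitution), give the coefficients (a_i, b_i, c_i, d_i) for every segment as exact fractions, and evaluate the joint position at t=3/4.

Δ: Δ0=5/3, Δ1=-1, Δ2=-3/2
row 1: diag=8, rhs=-16; c'=1/8, d'=-2
row 2: denom=6−1·1/8=47/8; d'=(-3−1·-2)/(47/8)=-8/47
back: M2=-8/47
back: M1=-2−1/8·-8/47=-93/47
M: M0=0, M1=-93/47, M2=-8/47, M3=0
seg 0: a=-1, c=M0/2=0, d=(M1−M0)/(6·3)=-31/282, b=Δ0−h0·(2M0+M1)/6=749/282
seg 1: a=4, c=M1/2=-93/94, d=(M2−M1)/(6·1)=85/282, b=Δ1−h1·(2M1+M2)/6=-44/141
seg 2: a=3, c=M2/2=-4/47, d=(M3−M2)/(6·2)=2/141, b=Δ2−h2·(2M2+M3)/6=-391/282
t_q=3/4 → seg 0, τ=3/4; S=-1+749/282·τ+0·τ²+-31/282·τ³=5689/6016

  seg 0: a=-1 b=749/282 c=0 d=-31/282
  seg 1: a=4 b=-44/141 c=-93/94 d=85/282
  seg 2: a=3 b=-391/282 c=-4/47 d=2/141
S(3/4) = 5689/6016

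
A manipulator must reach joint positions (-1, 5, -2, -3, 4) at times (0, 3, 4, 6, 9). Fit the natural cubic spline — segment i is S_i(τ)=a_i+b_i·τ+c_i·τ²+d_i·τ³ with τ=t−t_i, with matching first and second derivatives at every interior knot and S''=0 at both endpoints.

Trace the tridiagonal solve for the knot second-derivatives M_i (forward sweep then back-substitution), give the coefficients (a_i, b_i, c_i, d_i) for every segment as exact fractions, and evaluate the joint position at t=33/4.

Δ: Δ0=2, Δ1=-7, Δ2=-1/2, Δ3=7/3
row 1: diag=8, rhs=-54; c'=1/8, d'=-27/4
row 2: denom=6−1·1/8=47/8; d'=(39−1·-27/4)/(47/8)=366/47
row 3: denom=10−2·16/47=438/47; d'=(17−2·366/47)/(438/47)=67/438
back: M3=67/438
back: M2=366/47−16/47·67/438=1694/219
back: M1=-27/4−1/8·1694/219=-1690/219
M: M0=0, M1=-1690/219, M2=1694/219, M3=67/438, M4=0
seg 0: a=-1, c=M0/2=0, d=(M1−M0)/(6·3)=-845/1971, b=Δ0−h0·(2M0+M1)/6=1283/219
seg 1: a=5, c=M1/2=-845/219, d=(M2−M1)/(6·1)=188/73, b=Δ1−h1·(2M1+M2)/6=-1252/219
seg 2: a=-2, c=M2/2=847/219, d=(M3−M2)/(6·2)=-369/584, b=Δ2−h2·(2M2+M3)/6=-1250/219
seg 3: a=-3, c=M3/2=67/876, d=(M4−M3)/(6·3)=-67/7884, b=Δ3−h3·(2M3+M4)/6=955/438
t_q=33/4 → seg 3, τ=9/4; S=-3+955/438·τ+67/876·τ²+-67/7884·τ³=41043/18688

  seg 0: a=-1 b=1283/219 c=0 d=-845/1971
  seg 1: a=5 b=-1252/219 c=-845/219 d=188/73
  seg 2: a=-2 b=-1250/219 c=847/219 d=-369/584
  seg 3: a=-3 b=955/438 c=67/876 d=-67/7884
S(33/4) = 41043/18688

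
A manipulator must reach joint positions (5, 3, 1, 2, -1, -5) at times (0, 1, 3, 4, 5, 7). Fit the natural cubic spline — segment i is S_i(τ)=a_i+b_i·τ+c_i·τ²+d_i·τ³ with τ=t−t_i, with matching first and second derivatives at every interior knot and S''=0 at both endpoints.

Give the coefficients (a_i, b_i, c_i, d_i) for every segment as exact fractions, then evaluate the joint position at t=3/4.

  seg 0: a=5 b=-139/70 c=0 d=-1/70
  seg 1: a=3 b=-71/35 c=-3/70 d=39/140
  seg 2: a=1 b=8/7 c=57/35 d=-62/35
  seg 3: a=2 b=-32/35 c=-129/35 d=8/5
  seg 4: a=-1 b=-122/35 c=39/35 d=-13/70
S(3/4) = 2243/640

Δ: Δ0=-2, Δ1=-1, Δ2=1, Δ3=-3, Δ4=-2
row 1: diag=6, rhs=6; c'=1/3, d'=1
row 2: denom=6−2·1/3=16/3; d'=(12−2·1)/(16/3)=15/8
row 3: denom=4−1·3/16=61/16; d'=(-24−1·15/8)/(61/16)=-414/61
row 4: denom=6−1·16/61=350/61; d'=(6−1·-414/61)/(350/61)=78/35
back: M4=78/35
back: M3=-414/61−16/61·78/35=-258/35
back: M2=15/8−3/16·-258/35=114/35
back: M1=1−1/3·114/35=-3/35
M: M0=0, M1=-3/35, M2=114/35, M3=-258/35, M4=78/35, M5=0
seg 0: a=5, c=M0/2=0, d=(M1−M0)/(6·1)=-1/70, b=Δ0−h0·(2M0+M1)/6=-139/70
seg 1: a=3, c=M1/2=-3/70, d=(M2−M1)/(6·2)=39/140, b=Δ1−h1·(2M1+M2)/6=-71/35
seg 2: a=1, c=M2/2=57/35, d=(M3−M2)/(6·1)=-62/35, b=Δ2−h2·(2M2+M3)/6=8/7
seg 3: a=2, c=M3/2=-129/35, d=(M4−M3)/(6·1)=8/5, b=Δ3−h3·(2M3+M4)/6=-32/35
seg 4: a=-1, c=M4/2=39/35, d=(M5−M4)/(6·2)=-13/70, b=Δ4−h4·(2M4+M5)/6=-122/35
t_q=3/4 → seg 0, τ=3/4; S=5+-139/70·τ+0·τ²+-1/70·τ³=2243/640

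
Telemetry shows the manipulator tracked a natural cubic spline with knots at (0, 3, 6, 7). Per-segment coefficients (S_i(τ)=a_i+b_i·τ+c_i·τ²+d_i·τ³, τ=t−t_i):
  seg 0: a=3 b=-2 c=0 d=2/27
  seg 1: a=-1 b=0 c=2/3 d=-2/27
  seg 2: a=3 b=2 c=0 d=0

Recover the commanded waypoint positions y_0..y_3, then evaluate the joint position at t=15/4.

y_0 = S_0(0) = a_0 = 3
y_1 = S_1(0) = a_1 = -1
y_2 = S_2(0) = a_2 = 3
y_3 = S_2(1) = 5
t_q=15/4 is in segment 1 (τ=3/4); S_1(τ)=-21/32

y_0=3 y_1=-1 y_2=3 y_3=5
S(15/4) = -21/32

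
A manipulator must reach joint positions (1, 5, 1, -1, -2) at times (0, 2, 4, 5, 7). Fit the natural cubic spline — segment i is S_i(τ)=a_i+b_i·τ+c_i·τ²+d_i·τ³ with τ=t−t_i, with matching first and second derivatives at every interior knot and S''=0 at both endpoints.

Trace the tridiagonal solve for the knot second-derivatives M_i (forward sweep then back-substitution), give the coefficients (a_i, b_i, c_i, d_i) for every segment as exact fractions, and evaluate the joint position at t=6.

Δ: Δ0=2, Δ1=-2, Δ2=-2, Δ3=-1/2
row 1: diag=8, rhs=-24; c'=1/4, d'=-3
row 2: denom=6−2·1/4=11/2; d'=(0−2·-3)/(11/2)=12/11
row 3: denom=6−1·2/11=64/11; d'=(9−1·12/11)/(64/11)=87/64
back: M3=87/64
back: M2=12/11−2/11·87/64=27/32
back: M1=-3−1/4·27/32=-411/128
M: M0=0, M1=-411/128, M2=27/32, M3=87/64, M4=0
seg 0: a=1, c=M0/2=0, d=(M1−M0)/(6·2)=-137/512, b=Δ0−h0·(2M0+M1)/6=393/128
seg 1: a=5, c=M1/2=-411/256, d=(M2−M1)/(6·2)=173/512, b=Δ1−h1·(2M1+M2)/6=-9/64
seg 2: a=1, c=M2/2=27/64, d=(M3−M2)/(6·1)=11/128, b=Δ2−h2·(2M2+M3)/6=-321/128
seg 3: a=-1, c=M3/2=87/128, d=(M4−M3)/(6·2)=-29/256, b=Δ3−h3·(2M3+M4)/6=-45/32
t_q=6 → seg 3, τ=1; S=-1+-45/32·τ+87/128·τ²+-29/256·τ³=-471/256

  seg 0: a=1 b=393/128 c=0 d=-137/512
  seg 1: a=5 b=-9/64 c=-411/256 d=173/512
  seg 2: a=1 b=-321/128 c=27/64 d=11/128
  seg 3: a=-1 b=-45/32 c=87/128 d=-29/256
S(6) = -471/256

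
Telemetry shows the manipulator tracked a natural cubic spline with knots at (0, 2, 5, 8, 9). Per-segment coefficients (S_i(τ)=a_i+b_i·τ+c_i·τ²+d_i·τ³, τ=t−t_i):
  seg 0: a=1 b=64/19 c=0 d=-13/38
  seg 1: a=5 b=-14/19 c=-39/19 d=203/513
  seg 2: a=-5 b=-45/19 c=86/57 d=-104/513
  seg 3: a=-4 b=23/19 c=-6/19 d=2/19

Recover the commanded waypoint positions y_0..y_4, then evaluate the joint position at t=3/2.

y_0=1 y_1=5 y_2=-5 y_3=-4 y_4=-3
S(3/2) = 1489/304

y_0 = S_0(0) = a_0 = 1
y_1 = S_1(0) = a_1 = 5
y_2 = S_2(0) = a_2 = -5
y_3 = S_3(0) = a_3 = -4
y_4 = S_3(1) = -3
t_q=3/2 is in segment 0 (τ=3/2); S_0(τ)=1489/304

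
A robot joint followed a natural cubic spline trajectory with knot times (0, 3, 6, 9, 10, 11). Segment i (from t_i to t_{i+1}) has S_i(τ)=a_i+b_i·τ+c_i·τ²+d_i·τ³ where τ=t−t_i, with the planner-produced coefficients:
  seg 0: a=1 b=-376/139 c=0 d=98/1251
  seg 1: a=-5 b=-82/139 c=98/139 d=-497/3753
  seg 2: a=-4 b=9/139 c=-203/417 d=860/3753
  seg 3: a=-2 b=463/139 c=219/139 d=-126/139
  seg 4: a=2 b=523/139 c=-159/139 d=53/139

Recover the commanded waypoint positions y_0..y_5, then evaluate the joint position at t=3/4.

y_0 = S_0(0) = a_0 = 1
y_1 = S_1(0) = a_1 = -5
y_2 = S_2(0) = a_2 = -4
y_3 = S_3(0) = a_3 = -2
y_4 = S_4(0) = a_4 = 2
y_5 = S_4(1) = 5
t_q=3/4 is in segment 0 (τ=3/4); S_0(τ)=-4429/4448

y_0=1 y_1=-5 y_2=-4 y_3=-2 y_4=2 y_5=5
S(3/4) = -4429/4448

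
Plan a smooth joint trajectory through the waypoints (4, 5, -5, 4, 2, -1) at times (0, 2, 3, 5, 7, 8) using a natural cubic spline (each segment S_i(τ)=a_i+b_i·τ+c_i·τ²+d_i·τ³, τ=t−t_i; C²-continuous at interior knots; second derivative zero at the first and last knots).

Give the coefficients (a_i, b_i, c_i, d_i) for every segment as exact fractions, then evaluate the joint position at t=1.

  seg 0: a=4 b=3565/698 c=0 d=-402/349
  seg 1: a=5 b=-6083/698 c=-2412/349 d=3927/698
  seg 2: a=-5 b=-1975/349 c=6957/698 d=-6823/2792
  seg 3: a=4 b=3409/698 c=-6555/1396 d=306/349
  seg 4: a=2 b=-2357/698 c=789/1396 d=-263/1396
S(1) = 5553/698

Δ: Δ0=1/2, Δ1=-10, Δ2=9/2, Δ3=-1, Δ4=-3
row 1: diag=6, rhs=-63; c'=1/6, d'=-21/2
row 2: denom=6−1·1/6=35/6; d'=(87−1·-21/2)/(35/6)=117/7
row 3: denom=8−2·12/35=256/35; d'=(-33−2·117/7)/(256/35)=-2325/256
row 4: denom=6−2·35/128=349/64; d'=(-12−2·-2325/256)/(349/64)=789/698
back: M4=789/698
back: M3=-2325/256−35/128·789/698=-6555/698
back: M2=117/7−12/35·-6555/698=6957/349
back: M1=-21/2−1/6·6957/349=-4824/349
M: M0=0, M1=-4824/349, M2=6957/349, M3=-6555/698, M4=789/698, M5=0
seg 0: a=4, c=M0/2=0, d=(M1−M0)/(6·2)=-402/349, b=Δ0−h0·(2M0+M1)/6=3565/698
seg 1: a=5, c=M1/2=-2412/349, d=(M2−M1)/(6·1)=3927/698, b=Δ1−h1·(2M1+M2)/6=-6083/698
seg 2: a=-5, c=M2/2=6957/698, d=(M3−M2)/(6·2)=-6823/2792, b=Δ2−h2·(2M2+M3)/6=-1975/349
seg 3: a=4, c=M3/2=-6555/1396, d=(M4−M3)/(6·2)=306/349, b=Δ3−h3·(2M3+M4)/6=3409/698
seg 4: a=2, c=M4/2=789/1396, d=(M5−M4)/(6·1)=-263/1396, b=Δ4−h4·(2M4+M5)/6=-2357/698
t_q=1 → seg 0, τ=1; S=4+3565/698·τ+0·τ²+-402/349·τ³=5553/698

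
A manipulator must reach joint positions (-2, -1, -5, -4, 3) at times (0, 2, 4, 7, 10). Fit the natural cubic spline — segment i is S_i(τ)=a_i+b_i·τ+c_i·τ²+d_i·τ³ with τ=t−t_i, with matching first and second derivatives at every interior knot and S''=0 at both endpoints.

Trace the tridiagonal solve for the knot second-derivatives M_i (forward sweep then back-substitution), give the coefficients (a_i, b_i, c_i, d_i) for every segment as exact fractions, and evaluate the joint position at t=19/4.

Δ: Δ0=1/2, Δ1=-2, Δ2=1/3, Δ3=7/3
row 1: diag=8, rhs=-15; c'=1/4, d'=-15/8
row 2: denom=10−2·1/4=19/2; d'=(14−2·-15/8)/(19/2)=71/38
row 3: denom=12−3·6/19=210/19; d'=(12−3·71/38)/(210/19)=81/140
back: M3=81/140
back: M2=71/38−6/19·81/140=59/35
back: M1=-15/8−1/4·59/35=-643/280
M: M0=0, M1=-643/280, M2=59/35, M3=81/140, M4=0
seg 0: a=-2, c=M0/2=0, d=(M1−M0)/(6·2)=-643/3360, b=Δ0−h0·(2M0+M1)/6=1063/840
seg 1: a=-1, c=M1/2=-643/560, d=(M2−M1)/(6·2)=223/672, b=Δ1−h1·(2M1+M2)/6=-433/420
seg 2: a=-5, c=M2/2=59/70, d=(M3−M2)/(6·3)=-31/504, b=Δ2−h2·(2M2+M3)/6=-197/120
seg 3: a=-4, c=M3/2=81/280, d=(M4−M3)/(6·3)=-9/280, b=Δ3−h3·(2M3+M4)/6=737/420
t_q=19/4 → seg 2, τ=3/4; S=-5+-197/120·τ+59/70·τ²+-31/504·τ³=-103633/17920

  seg 0: a=-2 b=1063/840 c=0 d=-643/3360
  seg 1: a=-1 b=-433/420 c=-643/560 d=223/672
  seg 2: a=-5 b=-197/120 c=59/70 d=-31/504
  seg 3: a=-4 b=737/420 c=81/280 d=-9/280
S(19/4) = -103633/17920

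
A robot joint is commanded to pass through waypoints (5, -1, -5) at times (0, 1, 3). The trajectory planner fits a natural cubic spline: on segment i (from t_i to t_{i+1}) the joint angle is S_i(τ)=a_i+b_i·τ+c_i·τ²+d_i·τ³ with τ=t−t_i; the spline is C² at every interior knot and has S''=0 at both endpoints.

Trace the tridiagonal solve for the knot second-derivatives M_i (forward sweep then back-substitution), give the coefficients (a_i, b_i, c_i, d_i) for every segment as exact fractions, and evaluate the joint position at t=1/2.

Δ: Δ0=-6, Δ1=-2
row 1: diag=6, rhs=24; c'=1/3, d'=4
back: M1=4
M: M0=0, M1=4, M2=0
seg 0: a=5, c=M0/2=0, d=(M1−M0)/(6·1)=2/3, b=Δ0−h0·(2M0+M1)/6=-20/3
seg 1: a=-1, c=M1/2=2, d=(M2−M1)/(6·2)=-1/3, b=Δ1−h1·(2M1+M2)/6=-14/3
t_q=1/2 → seg 0, τ=1/2; S=5+-20/3·τ+0·τ²+2/3·τ³=7/4

  seg 0: a=5 b=-20/3 c=0 d=2/3
  seg 1: a=-1 b=-14/3 c=2 d=-1/3
S(1/2) = 7/4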